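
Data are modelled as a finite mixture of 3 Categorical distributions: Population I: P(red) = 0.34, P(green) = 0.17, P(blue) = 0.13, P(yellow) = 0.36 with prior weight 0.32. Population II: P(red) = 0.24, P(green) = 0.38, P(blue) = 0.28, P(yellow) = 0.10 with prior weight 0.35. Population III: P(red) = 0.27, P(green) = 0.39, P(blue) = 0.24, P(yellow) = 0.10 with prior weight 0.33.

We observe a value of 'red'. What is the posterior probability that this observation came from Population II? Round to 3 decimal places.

0.298

Posterior ∝ prior × likelihood, so P(k | x) ∝ π_k f_k(x); normalise over all components.
Categorical probabilities:
  f_I = 0.34
  f_II = 0.24
  f_III = 0.27
Unnormalised posteriors:
  π_I·f_I = 0.32 × 0.34 = 0.1088
  π_II·f_II = 0.35 × 0.24 = 0.084
  π_III·f_III = 0.33 × 0.27 = 0.0891
Evidence: 0.1088 + 0.084 + 0.0891 = 0.2819
P(Population II | x) = 0.084 / 0.2819 ≈ 0.298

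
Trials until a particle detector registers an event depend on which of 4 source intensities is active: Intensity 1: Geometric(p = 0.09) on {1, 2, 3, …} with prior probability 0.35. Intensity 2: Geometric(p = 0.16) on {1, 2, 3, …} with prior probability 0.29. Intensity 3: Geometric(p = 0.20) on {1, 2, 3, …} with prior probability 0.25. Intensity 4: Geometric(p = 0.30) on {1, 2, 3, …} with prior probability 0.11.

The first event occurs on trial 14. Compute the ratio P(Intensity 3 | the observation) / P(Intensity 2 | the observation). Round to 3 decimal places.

0.571

Posterior odds = (w_i f_i(x)) / (w_j f_j(x)); the normalising sum cancels.
Component likelihoods at x = 14:
  f_1 = 0.0264107
  f_2 = 0.0165863
  f_3 = 0.0109951
  f_4 = 0.00290667
0.00274878 / 0.00481004 ≈ 0.571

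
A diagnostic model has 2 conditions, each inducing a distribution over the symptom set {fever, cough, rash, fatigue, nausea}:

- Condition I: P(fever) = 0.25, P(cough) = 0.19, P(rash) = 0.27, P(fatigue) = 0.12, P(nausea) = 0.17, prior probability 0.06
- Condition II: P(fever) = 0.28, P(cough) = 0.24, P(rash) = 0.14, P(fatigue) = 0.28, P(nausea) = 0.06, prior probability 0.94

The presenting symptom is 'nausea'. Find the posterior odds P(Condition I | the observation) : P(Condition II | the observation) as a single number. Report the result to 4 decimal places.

0.1809

Only the two components matter; the odds are (π_i f_i(x)) / (π_j f_j(x)).
Categorical probabilities:
  f_I = 0.17
  f_II = 0.06
Odds = (0.06/0.94) × (0.17/0.06) = 0.0638298 × 2.83333 ≈ 0.1809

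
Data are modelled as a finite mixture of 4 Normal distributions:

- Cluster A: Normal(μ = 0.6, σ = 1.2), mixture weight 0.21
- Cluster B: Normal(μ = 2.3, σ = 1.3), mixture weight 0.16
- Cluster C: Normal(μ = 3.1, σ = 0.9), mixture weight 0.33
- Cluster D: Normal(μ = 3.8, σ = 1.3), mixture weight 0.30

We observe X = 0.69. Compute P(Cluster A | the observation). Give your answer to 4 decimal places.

Apply Bayes' rule: the posterior for each component is proportional to its prior times its likelihood at x.
Evaluate each component's likelihood at the observed value:
  L_A = (1/(1.2·√(2π)))·exp(−(0.69−0.6)²/(2·1.2²)) = 0.332452·exp(-0.00281) = 0.331518
  L_B = (1/(1.3·√(2π)))·exp(−(0.69−2.3)²/(2·1.3²)) = 0.306879·exp(-0.76689) = 0.142531
  L_C = (1/(0.9·√(2π)))·exp(−(0.69−3.1)²/(2·0.9²)) = 0.443269·exp(-3.58525) = 0.0122918
  L_D = (1/(1.3·√(2π)))·exp(−(0.69−3.8)²/(2·1.3²)) = 0.306879·exp(-2.86157) = 0.017547
Unnormalised posteriors:
  P(Z=A)·L_A = 0.21 × 0.331518 = 0.0696188
  P(Z=B)·L_B = 0.16 × 0.142531 = 0.0228049
  P(Z=C)·L_C = 0.33 × 0.0122918 = 0.00405629
  P(Z=D)·L_D = 0.30 × 0.017547 = 0.00526411
Marginal: 0.0696188 + 0.0228049 + 0.00405629 + 0.00526411 = 0.101744
Responsibility of Cluster A: 0.0696188 / 0.101744 ≈ 0.6843

0.6843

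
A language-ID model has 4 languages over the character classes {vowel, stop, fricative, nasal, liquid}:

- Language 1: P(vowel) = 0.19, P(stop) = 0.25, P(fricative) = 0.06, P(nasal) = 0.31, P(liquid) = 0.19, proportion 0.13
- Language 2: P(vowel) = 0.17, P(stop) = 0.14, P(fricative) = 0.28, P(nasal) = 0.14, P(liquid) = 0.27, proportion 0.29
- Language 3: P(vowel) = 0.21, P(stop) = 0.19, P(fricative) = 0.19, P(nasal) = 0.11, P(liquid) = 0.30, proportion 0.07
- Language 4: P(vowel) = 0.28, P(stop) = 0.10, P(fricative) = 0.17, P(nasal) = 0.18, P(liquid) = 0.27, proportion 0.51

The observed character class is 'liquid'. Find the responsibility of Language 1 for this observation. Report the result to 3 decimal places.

0.094

Apply Bayes' rule: the posterior for each component is proportional to its prior times its likelihood at x.
Evaluate each component's likelihood at the observed value:
  f_1 = P(liquid | comp) = 0.19
  f_2 = P(liquid | comp) = 0.27
  f_3 = P(liquid | comp) = 0.30
  f_4 = P(liquid | comp) = 0.27
Weight by the priors:
  w_1·f_1 = 0.13 × 0.19 = 0.0247
  w_2·f_2 = 0.29 × 0.27 = 0.0783
  w_3·f_3 = 0.07 × 0.3 = 0.021
  w_4·f_4 = 0.51 × 0.27 = 0.1377
Marginal: 0.0247 + 0.0783 + 0.021 + 0.1377 = 0.2617
P(Language 1 | the observation) ≈ 0.094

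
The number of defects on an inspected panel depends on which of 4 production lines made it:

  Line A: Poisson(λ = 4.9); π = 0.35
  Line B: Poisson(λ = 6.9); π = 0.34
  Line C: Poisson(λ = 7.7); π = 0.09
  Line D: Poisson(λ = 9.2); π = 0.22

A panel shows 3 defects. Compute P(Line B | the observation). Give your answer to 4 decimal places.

Apply Bayes' rule: the posterior for each component is proportional to its prior times its likelihood at x.
Component likelihoods at x = 3 defects:
  p_A = e^(−4.9)·4.9^3/3! = 0.146014
  p_B = e^(−6.9)·6.9^3/3! = 0.0551778
  p_C = e^(−7.7)·7.7^3/3! = 0.0344551
  p_D = e^(−9.2)·9.2^3/3! = 0.013113
Multiply by the mixture weights:
  P(Z=A)·p_A = 0.35 × 0.146014 = 0.0511048
  P(Z=B)·p_B = 0.34 × 0.0551778 = 0.0187604
  P(Z=C)·p_C = 0.09 × 0.0344551 = 0.00310096
  P(Z=D)·p_D = 0.22 × 0.013113 = 0.00288487
Sum: 0.0511048 + 0.0187604 + 0.00310096 + 0.00288487 = 0.0758511
P(Line B | 3 defects) = 0.0187604 / 0.0758511 ≈ 0.2473

0.2473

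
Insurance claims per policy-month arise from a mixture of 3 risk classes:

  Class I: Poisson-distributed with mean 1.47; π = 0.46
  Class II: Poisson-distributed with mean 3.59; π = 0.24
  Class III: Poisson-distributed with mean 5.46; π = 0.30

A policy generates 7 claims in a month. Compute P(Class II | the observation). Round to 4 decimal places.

0.2147

Posterior ∝ prior × likelihood, so P(k | x) ∝ w_k f_k(x); normalise over all components.
Component likelihoods at x = 7 claims:
  L_I = e^(−1.47)·1.47^7/7! = 0.000676672
  L_II = e^(−3.59)·3.59^7/7! = 0.0420837
  L_III = e^(−5.46)·5.46^7/7! = 0.122087
Multiply by the mixture weights:
  w_I·L_I = 0.46 × 0.000676672 = 0.000311269
  w_II·L_II = 0.24 × 0.0420837 = 0.0101001
  w_III·L_III = 0.30 × 0.122087 = 0.0366262
Normaliser: 0.000311269 + 0.0101001 + 0.0366262 = 0.0470375
P(Class II | data) = 0.0101001 / 0.0470375 ≈ 0.2147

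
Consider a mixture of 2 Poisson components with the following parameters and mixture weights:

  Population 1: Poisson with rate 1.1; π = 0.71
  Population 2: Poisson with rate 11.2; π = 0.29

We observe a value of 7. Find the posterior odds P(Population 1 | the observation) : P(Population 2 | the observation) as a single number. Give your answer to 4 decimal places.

Only the two components matter; the odds are (π_i f_i(x)) / (π_j f_j(x)).
Evaluate each component's likelihood at the observed value:
  f_1 = e^(−1.1)·1.1^7/7! = 0.000128705
  f_2 = e^(−11.2)·11.2^7/7! = 0.0599788
Posterior odds = (π_1·f_1) / (π_2·f_2) = (0.71·0.000128705) / (0.29·0.0599788) = 9.13803e-05 / 0.0173938 ≈ 0.0053

0.0053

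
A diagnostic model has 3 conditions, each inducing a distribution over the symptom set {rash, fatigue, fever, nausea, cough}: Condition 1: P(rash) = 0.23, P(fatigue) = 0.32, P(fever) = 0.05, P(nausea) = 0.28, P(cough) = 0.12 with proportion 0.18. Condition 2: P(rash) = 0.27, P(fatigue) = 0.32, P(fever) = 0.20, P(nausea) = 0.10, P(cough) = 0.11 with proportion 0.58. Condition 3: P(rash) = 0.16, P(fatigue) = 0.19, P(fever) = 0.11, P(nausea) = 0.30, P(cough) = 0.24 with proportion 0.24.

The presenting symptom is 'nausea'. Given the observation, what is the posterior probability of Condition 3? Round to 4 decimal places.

By Bayes' theorem, P(k | x) = π_k f_k(x) / Σ_j π_j f_j(x).
Component likelihoods at x = 'nausea':
  L_1 = 0.28
  L_2 = 0.1
  L_3 = 0.3
Unnormalised posteriors:
  π_1·L_1 = 0.18 × 0.28 = 0.0504
  π_2·L_2 = 0.58 × 0.1 = 0.058
  π_3·L_3 = 0.24 × 0.3 = 0.072
Evidence: 0.0504 + 0.058 + 0.072 = 0.1804
Responsibility of Condition 3: 0.072 / 0.1804 ≈ 0.3991

0.3991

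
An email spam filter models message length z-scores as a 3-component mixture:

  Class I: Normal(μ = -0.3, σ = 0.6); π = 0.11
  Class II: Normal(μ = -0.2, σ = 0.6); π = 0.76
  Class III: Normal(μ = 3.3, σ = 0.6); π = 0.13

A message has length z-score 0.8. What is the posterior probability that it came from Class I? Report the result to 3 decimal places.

Apply Bayes' rule: the posterior for each component is proportional to its prior times its likelihood at x.
Normal densities:
  p_I = 0.123852
  p_II = 0.165795
  p_III = 0.000112938
Multiply by the mixture weights:
  π_I·p_I = 0.11 × 0.123852 = 0.0136237
  π_II·p_II = 0.76 × 0.165795 = 0.126004
  π_III·p_III = 0.13 × 0.000112938 = 1.4682e-05
Denominator: 0.0136237 + 0.126004 + 1.4682e-05 = 0.139643
Responsibility of Class I: 0.0136237 / 0.139643 ≈ 0.098

0.098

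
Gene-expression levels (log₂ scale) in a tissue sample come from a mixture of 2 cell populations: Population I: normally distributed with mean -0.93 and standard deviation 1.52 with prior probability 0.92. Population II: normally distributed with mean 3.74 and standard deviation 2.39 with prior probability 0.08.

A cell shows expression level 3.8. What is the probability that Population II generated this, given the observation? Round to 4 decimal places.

The responsibility of component k is w_k f_k(x) divided by Σ_j w_j f_j(x).
Normal densities:
  p_I = (1/(1.52·√(2π)))·exp(−(3.8−-0.93)²/(2·1.52²)) = 0.262462·exp(-4.84178) = 0.00207161
  p_II = (1/(2.39·√(2π)))·exp(−(3.8−3.74)²/(2·2.39²)) = 0.166921·exp(-0.00032) = 0.166869
Weight by the priors:
  w_I·p_I = 0.92 × 0.00207161 = 0.00190588
  w_II·p_II = 0.08 × 0.166869 = 0.0133495
Marginal: 0.00190588 + 0.0133495 = 0.0152554
So the posterior for Population II is 0.0133495 / 0.0152554 ≈ 0.8751.

0.8751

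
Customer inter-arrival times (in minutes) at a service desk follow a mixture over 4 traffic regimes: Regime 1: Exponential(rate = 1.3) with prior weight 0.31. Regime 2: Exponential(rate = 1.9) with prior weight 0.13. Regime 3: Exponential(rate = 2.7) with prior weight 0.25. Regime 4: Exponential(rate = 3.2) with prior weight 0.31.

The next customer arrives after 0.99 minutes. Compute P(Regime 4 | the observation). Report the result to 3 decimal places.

0.176

P(component k | x) = P(Z=k)·f_k(x) / marginal(x), where marginal(x) = Σ_j P(Z=j)·f_j(x).
Exponential densities:
  L_1 = 0.358927
  L_2 = 0.289631
  L_3 = 0.186421
  L_4 = 0.134681
Unnormalised posteriors:
  P(Z=1)·L_1 = 0.31 × 0.358927 = 0.111267
  P(Z=2)·L_2 = 0.13 × 0.289631 = 0.0376521
  P(Z=3)·L_3 = 0.25 × 0.186421 = 0.0466052
  P(Z=4)·L_4 = 0.31 × 0.134681 = 0.041751
Sum: 0.111267 + 0.0376521 + 0.0466052 + 0.041751 = 0.237276
So the posterior for Regime 4 is 0.041751 / 0.237276 ≈ 0.176.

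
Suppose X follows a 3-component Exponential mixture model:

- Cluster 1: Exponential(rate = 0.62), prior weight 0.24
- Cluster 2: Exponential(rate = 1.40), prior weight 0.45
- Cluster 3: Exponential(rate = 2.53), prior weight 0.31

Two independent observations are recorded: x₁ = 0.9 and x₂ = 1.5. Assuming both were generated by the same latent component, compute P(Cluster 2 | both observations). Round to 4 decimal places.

0.5466

The responsibility of component k is P(Z=k) f_k(x) divided by Σ_j P(Z=j) f_j(x).
Since both observations come from the same component, the likelihood for component k is f_k(x₁)·f_k(x₂).
  L_1 = [0.62·e^(−0.62·0.9) = 0.62·e^(−0.5580) = 0.354859] × [0.244623] = 0.0868067
  L_2 = [1.40·e^(−1.40·0.9) = 1.40·e^(−1.2600) = 0.397116] × [0.171439] = 0.0680811
  L_3 = [2.53·e^(−2.53·0.9) = 2.53·e^(−2.2770) = 0.259557] × [0.0568818] = 0.014764
Unnormalised posteriors:
  P(Z=1)·L_1 = 0.24 × 0.0868067 = 0.0208336
  P(Z=2)·L_2 = 0.45 × 0.0680811 = 0.0306365
  P(Z=3)·L_3 = 0.31 × 0.014764 = 0.00457685
Marginal: 0.0208336 + 0.0306365 + 0.00457685 = 0.056047
Responsibility of Cluster 2: 0.0306365 / 0.056047 ≈ 0.5466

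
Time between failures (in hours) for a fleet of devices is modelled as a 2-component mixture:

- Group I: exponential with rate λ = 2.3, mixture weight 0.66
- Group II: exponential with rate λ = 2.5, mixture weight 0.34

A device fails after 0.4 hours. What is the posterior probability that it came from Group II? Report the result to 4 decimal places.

0.3408

Apply Bayes' rule: the posterior for each component is proportional to its prior times its likelihood at x.
Component likelihoods at x = 0.4 hours:
  f_I = 2.3·e^(−2.3·0.4) = 2.3·e^(−0.9200) = 0.916594
  f_II = 2.5·e^(−2.5·0.4) = 2.5·e^(−1.0000) = 0.919699
Multiply by the mixture weights:
  w_I·f_I = 0.66 × 0.916594 = 0.604952
  w_II·f_II = 0.34 × 0.919699 = 0.312698
Denominator: 0.604952 + 0.312698 = 0.917649
P(Group II | the observation) ≈ 0.3408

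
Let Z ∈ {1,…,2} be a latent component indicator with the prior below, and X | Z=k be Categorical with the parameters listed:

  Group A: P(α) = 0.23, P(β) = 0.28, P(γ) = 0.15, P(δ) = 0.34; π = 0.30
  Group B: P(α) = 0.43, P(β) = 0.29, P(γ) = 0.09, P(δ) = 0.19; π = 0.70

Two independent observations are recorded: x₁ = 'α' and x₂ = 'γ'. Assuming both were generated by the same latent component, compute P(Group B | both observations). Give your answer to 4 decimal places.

0.7236

Posterior ∝ prior × likelihood, so P(k | x) ∝ π_k f_k(x); normalise over all components.
Since both observations come from the same component, the likelihood for component k is f_k(x₁)·f_k(x₂).
  p_A = [0.23] × [0.15] = 0.0345
  p_B = [0.43] × [0.09] = 0.0387
Prior × likelihood for each component:
  π_A·p_A = 0.30 × 0.0345 = 0.01035
  π_B·p_B = 0.70 × 0.0387 = 0.02709
Marginal: 0.01035 + 0.02709 = 0.03744
Responsibility of Group B: 0.02709 / 0.03744 ≈ 0.7236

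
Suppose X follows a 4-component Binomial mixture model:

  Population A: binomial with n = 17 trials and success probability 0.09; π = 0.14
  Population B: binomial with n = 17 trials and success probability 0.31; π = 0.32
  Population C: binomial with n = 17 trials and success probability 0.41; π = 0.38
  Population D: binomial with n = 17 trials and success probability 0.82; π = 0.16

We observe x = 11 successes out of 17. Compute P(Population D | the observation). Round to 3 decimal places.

0.387

The responsibility of component k is P(Z=k) f_k(x) divided by Σ_j P(Z=j) f_j(x).
Binomial probabilities:
  p_A = 2.20545e-08
  p_B = 0.00339354
  p_C = 0.0287286
  p_D = 0.0474425
Multiply by the mixture weights:
  P(Z=A)·p_A = 0.14 × 2.20545e-08 = 3.08762e-09
  P(Z=B)·p_B = 0.32 × 0.00339354 = 0.00108593
  P(Z=C)·p_C = 0.38 × 0.0287286 = 0.0109169
  P(Z=D)·p_D = 0.16 × 0.0474425 = 0.0075908
Evidence: 3.08762e-09 + 0.00108593 + 0.0109169 + 0.0075908 = 0.0195936
So the posterior for Population D is 0.0075908 / 0.0195936 ≈ 0.387.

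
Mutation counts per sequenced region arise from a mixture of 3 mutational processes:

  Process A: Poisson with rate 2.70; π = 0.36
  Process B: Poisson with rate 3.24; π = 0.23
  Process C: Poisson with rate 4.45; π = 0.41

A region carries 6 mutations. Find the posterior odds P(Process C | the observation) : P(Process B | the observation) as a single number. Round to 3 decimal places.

Posterior odds = (π_i f_i(x)) / (π_j f_j(x)); the normalising sum cancels.
Poisson probabilities:
  f_A = e^(−2.70)·2.70^6/6! = 0.0361622
  f_B = e^(−3.24)·3.24^6/6! = 0.062925
  f_C = e^(−4.45)·4.45^6/6! = 0.125955
Posterior odds = (π_C·f_C) / (π_B·f_B) = (0.41·0.125955) / (0.23·0.062925) = 0.0516418 / 0.0144728 ≈ 3.568

3.568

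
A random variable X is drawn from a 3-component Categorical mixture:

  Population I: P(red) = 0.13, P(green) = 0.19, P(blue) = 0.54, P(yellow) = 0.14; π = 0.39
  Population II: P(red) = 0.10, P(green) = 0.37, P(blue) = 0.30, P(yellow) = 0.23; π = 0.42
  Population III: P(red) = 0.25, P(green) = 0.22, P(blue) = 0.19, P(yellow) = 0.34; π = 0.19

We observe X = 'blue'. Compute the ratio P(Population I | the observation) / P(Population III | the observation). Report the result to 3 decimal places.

5.834

Only the two components matter; the odds are (π_i f_i(x)) / (π_j f_j(x)).
Categorical probabilities:
  p_I = P(blue | comp) = 0.54
  p_II = P(blue | comp) = 0.30
  p_III = P(blue | comp) = 0.19
0.2106 / 0.0361 ≈ 5.834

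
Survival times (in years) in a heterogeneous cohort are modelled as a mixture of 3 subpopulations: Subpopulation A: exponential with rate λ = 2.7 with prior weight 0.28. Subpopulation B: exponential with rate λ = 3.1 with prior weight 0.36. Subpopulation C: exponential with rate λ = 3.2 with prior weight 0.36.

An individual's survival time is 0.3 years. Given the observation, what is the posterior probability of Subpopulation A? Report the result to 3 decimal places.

Posterior ∝ prior × likelihood, so P(k | x) ∝ P(Z=k) f_k(x); normalise over all components.
Exponential densities:
  p_A = 1.20112
  p_B = 1.22312
  p_C = 1.22526
Unnormalised posteriors:
  P(Z=A)·p_A = 0.28 × 1.20112 = 0.336313
  P(Z=B)·p_B = 0.36 × 1.22312 = 0.440322
  P(Z=C)·p_C = 0.36 × 1.22526 = 0.441093
Denominator: 0.336313 + 0.440322 + 0.441093 = 1.21773
So the posterior for Subpopulation A is 0.336313 / 1.21773 ≈ 0.276.

0.276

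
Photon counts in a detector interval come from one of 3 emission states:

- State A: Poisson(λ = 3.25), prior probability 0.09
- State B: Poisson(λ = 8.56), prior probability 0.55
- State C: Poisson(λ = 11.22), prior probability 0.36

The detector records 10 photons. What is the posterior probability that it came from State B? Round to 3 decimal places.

0.593

Posterior ∝ prior × likelihood, so P(k | x) ∝ π_k f_k(x); normalise over all components.
Poisson probabilities:
  p_A = e^(−3.25)·3.25^10/10! = 0.0014048
  p_B = e^(−8.56)·8.56^10/10! = 0.111536
  p_C = e^(−11.22)·11.22^10/10! = 0.116783
Weight by the priors:
  π_A·p_A = 0.09 × 0.0014048 = 0.000126432
  π_B·p_B = 0.55 × 0.111536 = 0.0613446
  π_C·p_C = 0.36 × 0.116783 = 0.0420421
Denominator: 0.000126432 + 0.0613446 + 0.0420421 = 0.103513
Responsibility of State B: 0.0613446 / 0.103513 ≈ 0.593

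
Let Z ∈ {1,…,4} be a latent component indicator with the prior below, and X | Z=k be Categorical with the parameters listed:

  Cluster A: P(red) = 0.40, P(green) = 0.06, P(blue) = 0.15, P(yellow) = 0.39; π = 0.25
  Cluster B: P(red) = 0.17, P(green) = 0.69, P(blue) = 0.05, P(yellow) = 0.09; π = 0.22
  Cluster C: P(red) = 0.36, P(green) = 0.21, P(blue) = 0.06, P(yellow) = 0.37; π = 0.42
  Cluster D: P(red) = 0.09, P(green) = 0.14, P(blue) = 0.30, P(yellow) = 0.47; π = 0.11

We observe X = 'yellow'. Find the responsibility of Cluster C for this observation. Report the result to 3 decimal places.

The responsibility of component k is π_k f_k(x) divided by Σ_j π_j f_j(x).
Categorical probabilities:
  f_A = 0.39
  f_B = 0.09
  f_C = 0.37
  f_D = 0.47
Unnormalised posteriors:
  π_A·f_A = 0.25 × 0.39 = 0.0975
  π_B·f_B = 0.22 × 0.09 = 0.0198
  π_C·f_C = 0.42 × 0.37 = 0.1554
  π_D·f_D = 0.11 × 0.47 = 0.0517
Marginal: 0.0975 + 0.0198 + 0.1554 + 0.0517 = 0.3244
Responsibility of Cluster C: 0.1554 / 0.3244 ≈ 0.479

0.479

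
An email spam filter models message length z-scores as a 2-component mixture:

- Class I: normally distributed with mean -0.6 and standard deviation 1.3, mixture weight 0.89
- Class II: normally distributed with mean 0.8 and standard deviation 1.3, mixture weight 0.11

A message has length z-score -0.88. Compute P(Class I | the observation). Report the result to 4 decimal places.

P(component k | x) = π_k·f_k(x) / marginal(x), where marginal(x) = Σ_j π_j·f_j(x).
Component likelihoods at x = -0.88:
  f_I = (1/(1.3·√(2π)))·exp(−(-0.88−-0.6)²/(2·1.3²)) = 0.306879·exp(-0.02320) = 0.299842
  f_II = (1/(1.3·√(2π)))·exp(−(-0.88−0.8)²/(2·1.3²)) = 0.306879·exp(-0.83503) = 0.133143
Unnormalised posteriors:
  π_I·f_I = 0.89 × 0.299842 = 0.26686
  π_II·f_II = 0.11 × 0.133143 = 0.0146457
Normaliser: 0.26686 + 0.0146457 = 0.281506
P(Class I | x) ≈ 0.9480

0.9480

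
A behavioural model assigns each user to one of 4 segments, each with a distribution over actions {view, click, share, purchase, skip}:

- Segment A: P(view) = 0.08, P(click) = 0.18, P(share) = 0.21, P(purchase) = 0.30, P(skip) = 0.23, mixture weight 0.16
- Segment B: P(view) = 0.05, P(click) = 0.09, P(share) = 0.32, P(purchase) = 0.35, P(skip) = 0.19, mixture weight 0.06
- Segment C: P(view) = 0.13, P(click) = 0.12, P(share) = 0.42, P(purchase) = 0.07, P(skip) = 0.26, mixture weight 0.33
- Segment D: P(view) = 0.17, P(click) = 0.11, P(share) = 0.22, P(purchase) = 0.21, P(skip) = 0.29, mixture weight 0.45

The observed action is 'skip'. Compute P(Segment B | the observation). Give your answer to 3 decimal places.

0.043

Apply Bayes' rule: the posterior for each component is proportional to its prior times its likelihood at x.
Evaluate each component's likelihood at the observed value:
  f_A = P(skip | comp) = 0.23
  f_B = P(skip | comp) = 0.19
  f_C = P(skip | comp) = 0.26
  f_D = P(skip | comp) = 0.29
Weight by the priors:
  π_A·f_A = 0.16 × 0.23 = 0.0368
  π_B·f_B = 0.06 × 0.19 = 0.0114
  π_C·f_C = 0.33 × 0.26 = 0.0858
  π_D·f_D = 0.45 × 0.29 = 0.1305
Normaliser: 0.0368 + 0.0114 + 0.0858 + 0.1305 = 0.2645
So the posterior for Segment B is 0.0114 / 0.2645 ≈ 0.043.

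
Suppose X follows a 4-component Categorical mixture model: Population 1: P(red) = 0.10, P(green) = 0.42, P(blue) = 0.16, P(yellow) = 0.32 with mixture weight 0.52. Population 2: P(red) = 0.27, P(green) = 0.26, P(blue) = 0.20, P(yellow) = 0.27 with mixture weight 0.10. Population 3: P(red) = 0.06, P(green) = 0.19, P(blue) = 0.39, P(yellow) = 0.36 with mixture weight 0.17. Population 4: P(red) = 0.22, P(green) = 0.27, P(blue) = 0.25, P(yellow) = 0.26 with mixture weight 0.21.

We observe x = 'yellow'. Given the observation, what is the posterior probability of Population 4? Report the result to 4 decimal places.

The responsibility of component k is w_k f_k(x) divided by Σ_j w_j f_j(x).
Categorical probabilities:
  L_1 = 0.32
  L_2 = 0.27
  L_3 = 0.36
  L_4 = 0.26
Prior × likelihood for each component:
  w_1·L_1 = 0.52 × 0.32 = 0.1664
  w_2·L_2 = 0.10 × 0.27 = 0.027
  w_3·L_3 = 0.17 × 0.36 = 0.0612
  w_4·L_4 = 0.21 × 0.26 = 0.0546
Normaliser: 0.1664 + 0.027 + 0.0612 + 0.0546 = 0.3092
P(Population 4 | 'yellow') = 0.0546 / 0.3092 ≈ 0.1766

0.1766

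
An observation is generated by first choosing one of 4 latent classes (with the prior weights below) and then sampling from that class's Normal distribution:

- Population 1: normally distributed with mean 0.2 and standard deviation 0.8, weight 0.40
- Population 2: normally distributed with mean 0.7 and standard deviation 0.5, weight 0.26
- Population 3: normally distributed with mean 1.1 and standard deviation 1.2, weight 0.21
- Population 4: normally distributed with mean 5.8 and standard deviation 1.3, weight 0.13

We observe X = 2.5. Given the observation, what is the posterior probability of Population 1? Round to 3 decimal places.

P(component k | x) = π_k·f_k(x) / marginal(x), where marginal(x) = Σ_j π_j·f_j(x).
Evaluate each component's likelihood at the observed value:
  L_1 = (1/(0.8·√(2π)))·exp(−(2.5−0.2)²/(2·0.8²)) = 0.498678·exp(-4.13281) = 0.00799765
  L_2 = (1/(0.5·√(2π)))·exp(−(2.5−0.7)²/(2·0.5²)) = 0.797885·exp(-6.48000) = 0.0012238
  L_3 = (1/(1.2·√(2π)))·exp(−(2.5−1.1)²/(2·1.2²)) = 0.332452·exp(-0.68056) = 0.168332
  L_4 = (1/(1.3·√(2π)))·exp(−(2.5−5.8)²/(2·1.3²)) = 0.306879·exp(-3.22189) = 0.0122382
Weight by the priors:
  π_1·L_1 = 0.40 × 0.00799765 = 0.00319906
  π_2·L_2 = 0.26 × 0.0012238 = 0.000318189
  π_3·L_3 = 0.21 × 0.168332 = 0.0353498
  π_4·L_4 = 0.13 × 0.0122382 = 0.00159096
Evidence: 0.00319906 + 0.000318189 + 0.0353498 + 0.00159096 = 0.040458
P(Population 1 | x) = 0.00319906 / 0.040458 ≈ 0.079

0.079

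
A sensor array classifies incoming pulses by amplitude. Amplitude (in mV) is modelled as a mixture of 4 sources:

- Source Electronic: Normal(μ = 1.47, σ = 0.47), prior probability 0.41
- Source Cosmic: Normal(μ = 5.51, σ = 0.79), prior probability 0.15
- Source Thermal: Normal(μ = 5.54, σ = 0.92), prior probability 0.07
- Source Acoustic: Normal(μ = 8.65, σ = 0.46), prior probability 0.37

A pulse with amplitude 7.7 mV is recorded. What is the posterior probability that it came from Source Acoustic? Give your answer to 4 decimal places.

By Bayes' theorem, P(k | x) = P(Z=k) f_k(x) / Σ_j P(Z=j) f_j(x).
Normal densities:
  L_Electronic = 5.96053e-39
  L_Cosmic = 0.0108279
  L_Thermal = 0.0275514
  L_Acoustic = 0.1028
Multiply by the mixture weights:
  P(Z=Electronic)·L_Electronic = 0.41 × 5.96053e-39 = 2.44382e-39
  P(Z=Cosmic)·L_Cosmic = 0.15 × 0.0108279 = 0.00162418
  P(Z=Thermal)·L_Thermal = 0.07 × 0.0275514 = 0.0019286
  P(Z=Acoustic)·L_Acoustic = 0.37 × 0.1028 = 0.038036
Normaliser: 2.44382e-39 + 0.00162418 + 0.0019286 + 0.038036 = 0.0415887
Responsibility of Source Acoustic: 0.038036 / 0.0415887 ≈ 0.9146

0.9146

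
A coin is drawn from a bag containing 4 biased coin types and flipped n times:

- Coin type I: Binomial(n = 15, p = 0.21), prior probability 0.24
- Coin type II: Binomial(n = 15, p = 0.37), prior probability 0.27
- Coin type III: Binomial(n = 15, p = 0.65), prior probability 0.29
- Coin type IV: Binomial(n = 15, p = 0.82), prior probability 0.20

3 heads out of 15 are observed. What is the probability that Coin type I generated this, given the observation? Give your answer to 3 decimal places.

0.710

By Bayes' theorem, P(k | x) = π_k f_k(x) / Σ_j π_j f_j(x).
Evaluate each component's likelihood at the observed value:
  f_I = 0.248997
  f_II = 0.0900955
  f_III = 0.000422248
  f_IV = 2.90217e-07
Prior × likelihood for each component:
  π_I·f_I = 0.24 × 0.248997 = 0.0597593
  π_II·f_II = 0.27 × 0.0900955 = 0.0243258
  π_III·f_III = 0.29 × 0.000422248 = 0.000122452
  π_IV·f_IV = 0.20 × 2.90217e-07 = 5.80434e-08
Denominator: 0.0597593 + 0.0243258 + 0.000122452 + 5.80434e-08 = 0.0842076
So the posterior for Coin type I is 0.0597593 / 0.0842076 ≈ 0.710.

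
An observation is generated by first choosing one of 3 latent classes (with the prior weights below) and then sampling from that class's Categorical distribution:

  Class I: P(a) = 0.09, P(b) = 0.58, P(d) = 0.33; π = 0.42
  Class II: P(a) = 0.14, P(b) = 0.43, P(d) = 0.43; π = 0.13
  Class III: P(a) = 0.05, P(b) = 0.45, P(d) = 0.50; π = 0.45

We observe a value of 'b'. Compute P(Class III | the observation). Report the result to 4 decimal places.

The responsibility of component k is P(Z=k) f_k(x) divided by Σ_j P(Z=j) f_j(x).
Categorical probabilities:
  p_I = 0.58
  p_II = 0.43
  p_III = 0.45
Prior × likelihood for each component:
  P(Z=I)·p_I = 0.42 × 0.58 = 0.2436
  P(Z=II)·p_II = 0.13 × 0.43 = 0.0559
  P(Z=III)·p_III = 0.45 × 0.45 = 0.2025
Marginal: 0.2436 + 0.0559 + 0.2025 = 0.502
P(Class III | 'b') ≈ 0.4034

0.4034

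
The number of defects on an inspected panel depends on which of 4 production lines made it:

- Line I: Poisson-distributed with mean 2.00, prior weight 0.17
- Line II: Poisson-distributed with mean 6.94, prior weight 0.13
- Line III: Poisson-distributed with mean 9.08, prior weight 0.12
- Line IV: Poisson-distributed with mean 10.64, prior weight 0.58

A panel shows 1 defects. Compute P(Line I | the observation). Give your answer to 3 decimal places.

0.976

Apply Bayes' rule: the posterior for each component is proportional to its prior times its likelihood at x.
Evaluate each component's likelihood at the observed value:
  p_I = 0.270671
  p_II = 0.00671979
  p_III = 0.00103441
  p_IV = 0.000254711
Weight by the priors:
  w_I·p_I = 0.17 × 0.270671 = 0.046014
  w_II·p_II = 0.13 × 0.00671979 = 0.000873573
  w_III·p_III = 0.12 × 0.00103441 = 0.000124129
  w_IV·p_IV = 0.58 × 0.000254711 = 0.000147733
Sum: 0.046014 + 0.000873573 + 0.000124129 + 0.000147733 = 0.0471594
P(Line I | data) = 0.046014 / 0.0471594 ≈ 0.976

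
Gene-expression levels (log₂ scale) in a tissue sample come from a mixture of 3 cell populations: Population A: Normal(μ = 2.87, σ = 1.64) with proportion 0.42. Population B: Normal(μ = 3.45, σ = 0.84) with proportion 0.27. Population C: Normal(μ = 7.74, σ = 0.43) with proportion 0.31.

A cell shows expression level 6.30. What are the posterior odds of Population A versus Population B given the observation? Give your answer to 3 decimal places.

28.259

The posterior odds equal the prior odds times the likelihood ratio: (P(Z=i)/P(Z=j))·(f_i(x)/f_j(x)).
Component likelihoods at x = 6.30:
  L_A = 0.0273034
  L_B = 0.00150295
  L_C = 0.00340564
Posterior odds = (P(Z=A)·L_A) / (P(Z=B)·L_B) = (0.42·0.0273034) / (0.27·0.00150295) = 0.0114674 / 0.000405797 ≈ 28.259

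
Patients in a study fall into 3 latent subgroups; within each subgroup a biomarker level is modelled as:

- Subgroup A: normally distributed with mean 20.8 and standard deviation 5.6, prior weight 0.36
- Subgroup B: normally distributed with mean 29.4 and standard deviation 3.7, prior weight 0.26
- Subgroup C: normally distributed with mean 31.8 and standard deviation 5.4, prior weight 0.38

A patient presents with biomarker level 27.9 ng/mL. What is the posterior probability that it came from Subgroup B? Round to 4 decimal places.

0.4382

Posterior ∝ prior × likelihood, so P(k | x) ∝ π_k f_k(x); normalise over all components.
Evaluate each component's likelihood at the observed value:
  f_A = 0.0318909
  f_B = 0.099316
  f_C = 0.0569182
Unnormalised posteriors:
  π_A·f_A = 0.36 × 0.0318909 = 0.0114807
  π_B·f_B = 0.26 × 0.099316 = 0.0258222
  π_C·f_C = 0.38 × 0.0569182 = 0.0216289
Evidence: 0.0114807 + 0.0258222 + 0.0216289 = 0.0589318
So the posterior for Subgroup B is 0.0258222 / 0.0589318 ≈ 0.4382.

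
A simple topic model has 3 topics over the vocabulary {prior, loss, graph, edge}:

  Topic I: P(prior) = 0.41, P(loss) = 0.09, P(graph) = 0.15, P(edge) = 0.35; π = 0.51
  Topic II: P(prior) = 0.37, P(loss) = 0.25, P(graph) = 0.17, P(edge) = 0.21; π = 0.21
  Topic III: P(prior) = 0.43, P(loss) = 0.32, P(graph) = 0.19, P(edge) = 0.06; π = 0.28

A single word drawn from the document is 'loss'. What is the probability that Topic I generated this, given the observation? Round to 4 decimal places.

0.2441

The responsibility of component k is π_k f_k(x) divided by Σ_j π_j f_j(x).
Component likelihoods at x = 'loss':
  L_I = P(loss | comp) = 0.09
  L_II = P(loss | comp) = 0.25
  L_III = P(loss | comp) = 0.32
Multiply by the mixture weights:
  π_I·L_I = 0.51 × 0.09 = 0.0459
  π_II·L_II = 0.21 × 0.25 = 0.0525
  π_III·L_III = 0.28 × 0.32 = 0.0896
Marginal: 0.0459 + 0.0525 + 0.0896 = 0.188
P(Topic I | the observation) ≈ 0.2441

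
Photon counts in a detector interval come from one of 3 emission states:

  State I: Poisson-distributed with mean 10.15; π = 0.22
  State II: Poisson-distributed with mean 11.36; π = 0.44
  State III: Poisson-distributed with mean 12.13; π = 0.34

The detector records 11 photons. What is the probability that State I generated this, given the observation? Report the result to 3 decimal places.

0.219

P(component k | x) = P(Z=k)·f_k(x) / marginal(x), where marginal(x) = Σ_j P(Z=j)·f_j(x).
Component likelihoods at x = 11 photons:
  p_I = e^(−10.15)·10.15^11/11! = 0.115314
  p_II = e^(−11.36)·11.36^11/11! = 0.118692
  p_III = e^(−12.13)·12.13^11/11! = 0.113063
Weight by the priors:
  P(Z=I)·p_I = 0.22 × 0.115314 = 0.0253691
  P(Z=II)·p_II = 0.44 × 0.118692 = 0.0522244
  P(Z=III)·p_III = 0.34 × 0.113063 = 0.0384415
Evidence: 0.0253691 + 0.0522244 + 0.0384415 = 0.116035
P(State I | data) ≈ 0.219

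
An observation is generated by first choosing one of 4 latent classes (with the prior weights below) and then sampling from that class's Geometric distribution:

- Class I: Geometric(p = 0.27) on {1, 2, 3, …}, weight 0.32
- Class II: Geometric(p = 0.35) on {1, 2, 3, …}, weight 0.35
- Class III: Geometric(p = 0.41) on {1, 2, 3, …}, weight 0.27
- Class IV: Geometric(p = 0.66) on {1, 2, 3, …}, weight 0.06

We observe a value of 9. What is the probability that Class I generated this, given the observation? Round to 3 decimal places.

P(component k | x) = π_k·f_k(x) / marginal(x), where marginal(x) = Σ_j π_j·f_j(x).
Evaluate each component's likelihood at the observed value:
  L_I = 0.27·(1−0.27)^8 = 0.27·0.080646 = 0.0217744
  L_II = 0.35·(1−0.35)^8 = 0.35·0.0318645 = 0.0111526
  L_III = 0.41·(1−0.41)^8 = 0.41·0.014683 = 0.00602005
  L_IV = 0.66·(1−0.66)^8 = 0.66·0.000178579 = 0.000117862
Prior × likelihood for each component:
  π_I·L_I = 0.32 × 0.0217744 = 0.00696782
  π_II·L_II = 0.35 × 0.0111526 = 0.0039034
  π_III·L_III = 0.27 × 0.00602005 = 0.00162541
  π_IV·L_IV = 0.06 × 0.000117862 = 7.07174e-06
Normaliser: 0.00696782 + 0.0039034 + 0.00162541 + 7.07174e-06 = 0.0125037
P(Class I | data) = 0.00696782 / 0.0125037 ≈ 0.557

0.557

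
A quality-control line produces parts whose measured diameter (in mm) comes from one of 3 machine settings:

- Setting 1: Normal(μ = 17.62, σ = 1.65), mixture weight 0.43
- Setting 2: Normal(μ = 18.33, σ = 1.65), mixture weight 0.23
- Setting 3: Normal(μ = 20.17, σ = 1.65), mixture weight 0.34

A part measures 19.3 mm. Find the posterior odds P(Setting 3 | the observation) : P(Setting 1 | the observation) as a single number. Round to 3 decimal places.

Only the two components matter; the odds are (π_i f_i(x)) / (π_j f_j(x)).
Evaluate each component's likelihood at the observed value:
  L_1 = 0.143983
  L_2 = 0.203413
  L_3 = 0.210405
0.0715376 / 0.0619126 ≈ 1.155

1.155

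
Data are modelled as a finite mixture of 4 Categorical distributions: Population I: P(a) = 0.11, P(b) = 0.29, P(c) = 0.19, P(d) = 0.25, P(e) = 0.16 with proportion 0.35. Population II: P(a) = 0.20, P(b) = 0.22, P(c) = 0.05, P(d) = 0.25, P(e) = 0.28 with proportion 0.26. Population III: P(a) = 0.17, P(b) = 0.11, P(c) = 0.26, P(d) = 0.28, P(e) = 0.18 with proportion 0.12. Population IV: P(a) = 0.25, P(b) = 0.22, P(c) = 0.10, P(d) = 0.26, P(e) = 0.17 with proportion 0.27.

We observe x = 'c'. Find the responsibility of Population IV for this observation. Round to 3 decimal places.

Apply Bayes' rule: the posterior for each component is proportional to its prior times its likelihood at x.
Categorical probabilities:
  f_I = P(c | comp) = 0.19
  f_II = P(c | comp) = 0.05
  f_III = P(c | comp) = 0.26
  f_IV = P(c | comp) = 0.10
Weight by the priors:
  w_I·f_I = 0.35 × 0.19 = 0.0665
  w_II·f_II = 0.26 × 0.05 = 0.013
  w_III·f_III = 0.12 × 0.26 = 0.0312
  w_IV·f_IV = 0.27 × 0.1 = 0.027
Sum: 0.0665 + 0.013 + 0.0312 + 0.027 = 0.1377
Responsibility of Population IV: 0.027 / 0.1377 ≈ 0.196

0.196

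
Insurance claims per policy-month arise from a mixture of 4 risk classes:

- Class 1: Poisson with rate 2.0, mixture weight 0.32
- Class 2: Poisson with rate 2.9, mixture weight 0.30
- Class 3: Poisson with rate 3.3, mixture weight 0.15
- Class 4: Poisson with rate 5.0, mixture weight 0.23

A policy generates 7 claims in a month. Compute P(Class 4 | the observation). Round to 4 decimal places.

0.6776

P(component k | x) = P(Z=k)·f_k(x) / marginal(x), where marginal(x) = Σ_j P(Z=j)·f_j(x).
Evaluate each component's likelihood at the observed value:
  f_1 = 0.00343709
  f_2 = 0.0188322
  f_3 = 0.0311886
  f_4 = 0.104445
Unnormalised posteriors:
  P(Z=1)·f_1 = 0.32 × 0.00343709 = 0.00109987
  P(Z=2)·f_2 = 0.30 × 0.0188322 = 0.00564967
  P(Z=3)·f_3 = 0.15 × 0.0311886 = 0.00467828
  P(Z=4)·f_4 = 0.23 × 0.104445 = 0.0240223
Marginal: 0.00109987 + 0.00564967 + 0.00467828 + 0.0240223 = 0.0354501
Responsibility of Class 4: 0.0240223 / 0.0354501 ≈ 0.6776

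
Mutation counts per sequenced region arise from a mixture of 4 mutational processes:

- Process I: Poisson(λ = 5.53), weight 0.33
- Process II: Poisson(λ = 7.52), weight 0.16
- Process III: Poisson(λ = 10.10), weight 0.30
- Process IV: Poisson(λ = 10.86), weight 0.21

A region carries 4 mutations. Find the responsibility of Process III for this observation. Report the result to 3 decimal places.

The responsibility of component k is π_k f_k(x) divided by Σ_j π_j f_j(x).
Component likelihoods at x = 4 mutations:
  L_I = e^(−5.53)·5.53^4/4! = 0.15454
  L_II = e^(−7.52)·7.52^4/4! = 0.072238
  L_III = e^(−10.10)·10.10^4/4! = 0.0178115
  L_IV = e^(−10.86)·10.86^4/4! = 0.0111345
Unnormalised posteriors:
  π_I·L_I = 0.33 × 0.15454 = 0.0509982
  π_II·L_II = 0.16 × 0.072238 = 0.0115581
  π_III·L_III = 0.30 × 0.0178115 = 0.00534344
  π_IV·L_IV = 0.21 × 0.0111345 = 0.00233824
Sum: 0.0509982 + 0.0115581 + 0.00534344 + 0.00233824 = 0.0702379
Responsibility of Process III: 0.00534344 / 0.0702379 ≈ 0.076

0.076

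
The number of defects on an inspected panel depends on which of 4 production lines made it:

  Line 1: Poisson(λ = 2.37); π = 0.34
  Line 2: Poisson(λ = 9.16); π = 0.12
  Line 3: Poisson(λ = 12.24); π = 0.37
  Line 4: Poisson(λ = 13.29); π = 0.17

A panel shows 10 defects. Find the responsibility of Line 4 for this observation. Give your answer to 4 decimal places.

0.2085

By Bayes' theorem, P(k | x) = π_k f_k(x) / Σ_j π_j f_j(x).
Component likelihoods at x = 10 defects:
  p_1 = e^(−2.37)·2.37^10/10! = 0.000144027
  p_2 = e^(−9.16)·9.16^10/10! = 0.120519
  p_3 = e^(−12.24)·12.24^10/10! = 0.100528
  p_4 = e^(−13.29)·13.29^10/10! = 0.0801149
Multiply by the mixture weights:
  π_1·p_1 = 0.34 × 0.000144027 = 4.8969e-05
  π_2·p_2 = 0.12 × 0.120519 = 0.0144622
  π_3·p_3 = 0.37 × 0.100528 = 0.0371953
  π_4·p_4 = 0.17 × 0.0801149 = 0.0136195
Sum: 4.8969e-05 + 0.0144622 + 0.0371953 + 0.0136195 = 0.0653261
P(Line 4 | x) ≈ 0.2085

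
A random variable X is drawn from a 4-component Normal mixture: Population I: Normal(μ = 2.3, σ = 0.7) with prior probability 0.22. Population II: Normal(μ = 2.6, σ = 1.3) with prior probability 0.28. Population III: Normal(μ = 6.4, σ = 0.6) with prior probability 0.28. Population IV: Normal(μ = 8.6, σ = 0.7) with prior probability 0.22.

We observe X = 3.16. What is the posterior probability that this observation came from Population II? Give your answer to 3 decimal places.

By Bayes' theorem, P(k | x) = P(Z=k) f_k(x) / Σ_j P(Z=j) f_j(x).
Evaluate each component's likelihood at the observed value:
  f_I = (1/(0.7·√(2π)))·exp(−(3.16−2.3)²/(2·0.7²)) = 0.569918·exp(-0.75469) = 0.267949
  f_II = (1/(1.3·√(2π)))·exp(−(3.16−2.6)²/(2·1.3²)) = 0.306879·exp(-0.09278) = 0.279687
  f_III = (1/(0.6·√(2π)))·exp(−(3.16−6.4)²/(2·0.6²)) = 0.664904·exp(-14.58000) = 3.0956e-07
  f_IV = (1/(0.7·√(2π)))·exp(−(3.16−8.6)²/(2·0.7²)) = 0.569918·exp(-30.19755) = 4.37706e-14
Multiply by the mixture weights:
  P(Z=I)·f_I = 0.22 × 0.267949 = 0.0589488
  P(Z=II)·f_II = 0.28 × 0.279687 = 0.0783124
  P(Z=III)·f_III = 0.28 × 3.0956e-07 = 8.66769e-08
  P(Z=IV)·f_IV = 0.22 × 4.37706e-14 = 9.62953e-15
Evidence: 0.0589488 + 0.0783124 + 8.66769e-08 + 9.62953e-15 = 0.137261
So the posterior for Population II is 0.0783124 / 0.137261 ≈ 0.571.

0.571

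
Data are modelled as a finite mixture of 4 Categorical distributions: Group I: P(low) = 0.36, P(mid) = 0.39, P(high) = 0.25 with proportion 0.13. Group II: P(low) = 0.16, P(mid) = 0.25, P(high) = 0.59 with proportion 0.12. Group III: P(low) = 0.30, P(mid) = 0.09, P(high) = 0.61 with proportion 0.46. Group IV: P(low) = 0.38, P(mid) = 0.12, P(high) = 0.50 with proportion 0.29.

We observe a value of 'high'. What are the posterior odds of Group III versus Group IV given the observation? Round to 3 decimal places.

1.935

The posterior odds equal the prior odds times the likelihood ratio: (w_i/w_j)·(f_i(x)/f_j(x)).
Evaluate each component's likelihood at the observed value:
  f_I = P(high | comp) = 0.25
  f_II = P(high | comp) = 0.59
  f_III = P(high | comp) = 0.61
  f_IV = P(high | comp) = 0.50
Odds = (0.46/0.29) × (0.61/0.5) = 1.58621 × 1.22 ≈ 1.935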